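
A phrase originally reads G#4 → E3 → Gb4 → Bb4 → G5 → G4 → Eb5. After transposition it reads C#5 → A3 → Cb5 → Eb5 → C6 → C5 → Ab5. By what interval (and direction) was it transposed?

up a perfect fourth

Take the first pair: G#4 → C#5. G to C spans 4 letter names, so the interval is some kind of fourth.
G#4 to C#5 is 5 semitones, which makes it a perfect fourth; the second version is higher, so the direction is up.
Checking another pair — Eb5 → Ab5 — gives the same interval.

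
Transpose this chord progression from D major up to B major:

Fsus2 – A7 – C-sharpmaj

Dsus2 F#7 A#maj

D major up to B major is a major sixth; each chord root moves by that interval while the quality stays the same.
Fsus2: root F up a major sixth → D, giving Dsus2.
A7: root A up a major sixth → F#, giving F#7.
C-sharpmaj: root C-sharp up a major sixth → A#, giving A#maj.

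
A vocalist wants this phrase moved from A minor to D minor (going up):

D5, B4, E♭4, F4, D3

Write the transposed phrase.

From A up to D is a perfect fourth; apply that to each pitch.
D5 → G5
B4 → E5
Eb4 → Ab4
F4 → Bb4
D3 → G3

G5 E5 Ab4 Bb4 G3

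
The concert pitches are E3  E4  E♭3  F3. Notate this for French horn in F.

B3 B4 Bb3 C4

Written C4 sounds as F3 on the French horn in F, so concert pitches are written a perfect fifth up.
E3 -> B3
E4 -> B4
Eb3 -> Bb3
F3 -> C4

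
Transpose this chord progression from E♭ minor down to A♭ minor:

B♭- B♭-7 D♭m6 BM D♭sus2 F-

Eb- Eb-7 Gbm6 EM Gbsus2 Bb-

E♭ minor down to A♭ minor is a perfect fifth; each chord root moves by that interval while the quality stays the same.
B♭-: root B♭ down a perfect fifth → Eb, giving Eb-.
B♭-7: root B♭ down a perfect fifth → Eb, giving Eb-7.
D♭m6: root D♭ down a perfect fifth → Gb, giving Gbm6.
BM: root B down a perfect fifth → E, giving EM.
D♭sus2: root D♭ down a perfect fifth → Gb, giving Gbsus2.
F-: root F down a perfect fifth → Bb, giving Bb-.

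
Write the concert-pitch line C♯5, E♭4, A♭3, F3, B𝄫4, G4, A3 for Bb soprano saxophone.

D#5 F4 Bb3 G3 Cb5 A4 B3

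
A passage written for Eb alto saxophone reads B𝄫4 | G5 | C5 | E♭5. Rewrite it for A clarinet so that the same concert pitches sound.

Fbb4 Db5 Gb4 Bbb4

First find concert pitch: the Eb alto saxophone sounds a major sixth below written, so B𝄫4 G5 C5 E♭5 sounds Dbb4 Bb4 Eb4 Gb4.
Then write for A clarinet: it sounds a minor third below written, so the part must be a minor third above concert.
Dbb4 → Fbb4
Bb4 → Db5
Eb4 → Gb4
Gb4 → Bbb4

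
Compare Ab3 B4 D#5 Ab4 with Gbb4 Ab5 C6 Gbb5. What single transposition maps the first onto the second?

up a diminished seventh

Take the first pair: Ab3 → Gbb4. A to G spans 7 letter names, so the interval is some kind of seventh.
Ab3 to Gbb4 is 9 semitones, which makes it a diminished seventh; the second version is higher, so the direction is up.
Checking another pair — Ab4 → Gbb5 — gives the same interval.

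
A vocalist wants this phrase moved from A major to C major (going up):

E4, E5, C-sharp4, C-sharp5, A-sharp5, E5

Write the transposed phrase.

A major to C major up is a minor third, so every note moves up by that interval.
E4 to G4
E5 to G5
C#4 to E4
C#5 to E5
A#5 to C#6
E5 to G5

G4 G5 E4 E5 C#6 G5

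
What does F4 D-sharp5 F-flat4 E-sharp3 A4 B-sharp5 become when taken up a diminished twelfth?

F4: a twelfth up reaches C, and 18 semitones makes it Cb6.
D#5: a twelfth up reaches A, and 18 semitones makes it A6.
A diminished twelfth up from Fb4 gives Cbb6.
A diminished twelfth up from E#3 gives B4.
A4 up a diminished twelfth is Eb6.
A diminished twelfth up from B#5 gives F#7.

Cb6 A6 Cbb6 B4 Eb6 F#7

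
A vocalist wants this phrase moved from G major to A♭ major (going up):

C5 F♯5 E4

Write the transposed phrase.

Db5 G5 F4

G major to A♭ major up is a minor second, so every note moves up by that interval.
C5 becomes Db5
F#5 becomes G5
E4 becomes F4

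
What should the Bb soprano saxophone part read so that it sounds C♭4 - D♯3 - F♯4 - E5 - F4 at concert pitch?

Db4 E#3 G#4 F#5 G4

The Bb soprano saxophone sounds a major second below written, so the written part must be a major second above concert — transpose each note up.
Cb4 gives Db4
D#3 gives E#3
F#4 gives G#4
E5 gives F#5
F4 gives G4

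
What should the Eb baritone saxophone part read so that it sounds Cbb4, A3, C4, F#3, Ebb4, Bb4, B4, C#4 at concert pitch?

Abb5 F#5 A5 D#5 Cb6 G6 G#6 A#5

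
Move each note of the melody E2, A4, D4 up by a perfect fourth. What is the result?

A2 D5 G4

E2: a fourth up reaches A, and 5 semitones makes it A2.
A4: a fourth up reaches D, and 5 semitones makes it D5.
D4 up a perfect fourth is G4.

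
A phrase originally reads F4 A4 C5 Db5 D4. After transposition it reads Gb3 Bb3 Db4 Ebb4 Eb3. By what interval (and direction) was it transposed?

From F4 to Gb3 is 7 letter names — a seventh of some quality.
Gb3 to F4 is 11 semitones, which makes it a major seventh; the second version is lower, so the direction is down.
Checking another pair — D4 → Eb3 — gives the same interval.

down a major seventh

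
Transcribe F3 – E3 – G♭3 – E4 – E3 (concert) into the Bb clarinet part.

G3 F#3 Ab3 F#4 F#3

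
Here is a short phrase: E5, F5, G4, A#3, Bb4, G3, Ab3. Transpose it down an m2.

D#5 E5 F#4 G##3 A4 F#3 G3

E5 down a minor second is D#5.
F5 down a minor second is E5.
A minor second down from G4 gives F#4.
A#3: a second down reaches G, and 1 semitone makes it G##3.
Bb4: a second down reaches A, and 1 semitone makes it A4.
G3: a second down reaches F, and 1 semitone makes it F#3.
Ab3 down a minor second is G3.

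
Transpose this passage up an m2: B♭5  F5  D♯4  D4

Cb6 Gb5 E4 Eb4

Bb5 gives Cb6
F5 gives Gb5
D#4 gives E4
D4 gives Eb4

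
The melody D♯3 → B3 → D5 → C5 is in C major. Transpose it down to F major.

C major to F major down is a perfect fifth, so every note moves down by that interval.
D#3 becomes G#2
B3 becomes E3
D5 becomes G4
C5 becomes F4

G#2 E3 G4 F4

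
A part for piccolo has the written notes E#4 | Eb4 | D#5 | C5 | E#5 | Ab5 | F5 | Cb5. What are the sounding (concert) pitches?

The piccolo sounds a perfect octave above written, so transpose each written note up a perfect octave.
E#4 gives E#5
Eb4 gives Eb5
D#5 gives D#6
C5 gives C6
E#5 gives E#6
Ab5 gives Ab6
F5 gives F6
Cb5 gives Cb6

E#5 Eb5 D#6 C6 E#6 Ab6 F6 Cb6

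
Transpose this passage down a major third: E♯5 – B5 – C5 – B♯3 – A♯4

C#5 G5 Ab4 G#3 F#4

E#5: a third down reaches C, and 4 semitones makes it C#5.
B5 down a major third is G5.
C5 down a major third is Ab4.
B#3: a third down reaches G, and 4 semitones makes it G#3.
A major third down from A#4 gives F#4.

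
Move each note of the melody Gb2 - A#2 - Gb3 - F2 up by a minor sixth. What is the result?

Ebb3 F#3 Ebb4 Db3

A minor sixth up from Gb2 gives Ebb3.
A minor sixth up from A#2 gives F#3.
Gb3 up a minor sixth is Ebb4.
F2 up a minor sixth is Db3.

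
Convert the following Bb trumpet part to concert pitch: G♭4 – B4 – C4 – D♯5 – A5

Fb4 A4 Bb3 C#5 G5

Written C4 on the Bb trumpet sounds as Bb3, a major second lower; apply that shift to every note.
Gb4 becomes Fb4
B4 becomes A4
C4 becomes Bb3
D#5 becomes C#5
A5 becomes G5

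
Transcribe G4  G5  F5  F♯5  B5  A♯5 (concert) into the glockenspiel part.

G2 G3 F3 F#3 B3 A#3

Written C4 sounds as C6 on the glockenspiel, so concert pitches are written a perfect fifteenth down.
G4 gives G2
G5 gives G3
F5 gives F3
F#5 gives F#3
B5 gives B3
A#5 gives A#3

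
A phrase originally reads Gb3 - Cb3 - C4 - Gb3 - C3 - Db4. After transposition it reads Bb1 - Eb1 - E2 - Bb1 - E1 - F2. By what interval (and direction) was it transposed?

down a minor thirteenth

Take the first pair: Gb3 → Bb1. G to B spans 13 letter names, so the interval is some kind of thirteenth.
Bb1 to Gb3 is 20 semitones, which makes it a minor thirteenth; the second version is lower, so the direction is down.
Checking another pair — Db4 → F2 — gives the same interval.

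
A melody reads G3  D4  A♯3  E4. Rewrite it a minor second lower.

G3 down a minor second is F#3.
A minor second down from D4 gives C#4.
A minor second down from A#3 gives G##3.
E4 down a minor second is D#4.

F#3 C#4 G##3 D#4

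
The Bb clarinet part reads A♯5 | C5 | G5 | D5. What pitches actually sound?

G#5 Bb4 F5 C5

Written C4 on the Bb clarinet sounds as Bb3, a major second lower; apply that shift to every note.
A#5 to G#5
C5 to Bb4
G5 to F5
D5 to C5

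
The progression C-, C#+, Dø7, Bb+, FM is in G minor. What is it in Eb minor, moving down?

G minor down to Eb minor is a major third; each chord root moves by that interval while the quality stays the same.
C-: root C down a major third → Ab, giving Ab-.
C#+: root C# down a major third → A, giving A+.
Dø7: root D down a major third → Bb, giving Bbø7.
Bb+: root Bb down a major third → Gb, giving Gb+.
FM: root F down a major third → Db, giving DbM.

Ab- A+ Bbø7 Gb+ DbM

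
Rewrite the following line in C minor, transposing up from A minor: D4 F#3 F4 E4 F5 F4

F4 A3 Ab4 G4 Ab5 Ab4

From A up to C is a minor third; apply that to each pitch.
D4 becomes F4
F#3 becomes A3
F4 becomes Ab4
E4 becomes G4
F5 becomes Ab5
F4 becomes Ab4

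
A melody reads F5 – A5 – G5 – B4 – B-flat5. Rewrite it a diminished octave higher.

Fb6 Ab6 Gb6 Bb5 Bbb6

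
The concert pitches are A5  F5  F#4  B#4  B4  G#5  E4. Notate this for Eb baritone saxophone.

F#7 D7 D#6 G##6 G#6 E#7 C#6

The Eb baritone saxophone sounds a major thirteenth below written, so the written part must be a major thirteenth above concert — transpose each note up.
A5 -> F#7
F5 -> D7
F#4 -> D#6
B#4 -> G##6
B4 -> G#6
G#5 -> E#7
E4 -> C#6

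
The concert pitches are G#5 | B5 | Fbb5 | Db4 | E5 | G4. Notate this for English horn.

D#6 F#6 Cbb6 Ab4 B5 D5

Written C4 sounds as F3 on the English horn, so concert pitches are written a perfect fifth up.
G#5 to D#6
B5 to F#6
Fbb5 to Cbb6
Db4 to Ab4
E5 to B5
G4 to D5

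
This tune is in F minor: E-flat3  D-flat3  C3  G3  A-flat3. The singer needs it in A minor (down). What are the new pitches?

G2 F2 E2 B2 C3

From F down to A is a minor sixth; apply that to each pitch.
Eb3 to G2
Db3 to F2
C3 to E2
G3 to B2
Ab3 to C3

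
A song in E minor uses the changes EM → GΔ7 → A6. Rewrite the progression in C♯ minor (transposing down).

E minor down to C♯ minor is a minor third; each chord root moves by that interval while the quality stays the same.
EM: root E down a minor third → C#, giving C#M.
GΔ7: root G down a minor third → E, giving EΔ7.
A6: root A down a minor third → F#, giving F#6.

C#M EΔ7 F#6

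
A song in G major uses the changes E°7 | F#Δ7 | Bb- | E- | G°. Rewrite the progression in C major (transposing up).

A°7 BΔ7 Eb- A- C°

G major up to C major is a perfect fourth; each chord root moves by that interval while the quality stays the same.
E°7: root E up a perfect fourth → A, giving A°7.
F#Δ7: root F# up a perfect fourth → B, giving BΔ7.
Bb-: root Bb up a perfect fourth → Eb, giving Eb-.
E-: root E up a perfect fourth → A, giving A-.
G°: root G up a perfect fourth → C, giving C°.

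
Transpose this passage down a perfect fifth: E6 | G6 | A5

A5 C6 D5

E6 down a perfect fifth is A5.
G6 down a perfect fifth is C6.
A perfect fifth down from A5 gives D5.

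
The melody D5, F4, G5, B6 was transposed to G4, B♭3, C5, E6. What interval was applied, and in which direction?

down a perfect fifth

From D5 to G4 is 5 letter names — a fifth of some quality.
G4 to D5 is 7 semitones, which makes it a perfect fifth; the second version is lower, so the direction is down.
Checking another pair — B6 → E6 — gives the same interval.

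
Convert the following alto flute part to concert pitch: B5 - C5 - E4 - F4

The alto flute sounds a perfect fourth below written, so transpose each written note down a perfect fourth.
B5 becomes F#5
C5 becomes G4
E4 becomes B3
F4 becomes C4

F#5 G4 B3 C4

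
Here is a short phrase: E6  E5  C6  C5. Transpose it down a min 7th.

F#5 F#4 D5 D4

E6 to F#5
E5 to F#4
C6 to D5
C5 to D4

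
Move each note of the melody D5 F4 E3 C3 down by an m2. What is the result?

D5 gives C#5
F4 gives E4
E3 gives D#3
C3 gives B2

C#5 E4 D#3 B2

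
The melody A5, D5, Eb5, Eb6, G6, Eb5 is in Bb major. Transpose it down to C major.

From Bb down to C is a minor seventh; apply that to each pitch.
A5 -> B4
D5 -> E4
Eb5 -> F4
Eb6 -> F5
G6 -> A5
Eb5 -> F4

B4 E4 F4 F5 A5 F4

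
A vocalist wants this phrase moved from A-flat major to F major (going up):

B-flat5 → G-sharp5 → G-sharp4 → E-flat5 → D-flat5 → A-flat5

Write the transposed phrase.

G6 E#6 E#5 C6 Bb5 F6

A-flat major to F major up is a major sixth, so every note moves up by that interval.
Bb5 to G6
G#5 to E#6
G#4 to E#5
Eb5 to C6
Db5 to Bb5
Ab5 to F6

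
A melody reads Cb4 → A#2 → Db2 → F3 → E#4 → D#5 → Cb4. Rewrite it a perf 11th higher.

Fb5 D#4 Gb3 Bb4 A#5 G#6 Fb5

A perfect eleventh up from Cb4 gives Fb5.
A perfect eleventh up from A#2 gives D#4.
Db2: an eleventh up reaches G, and 17 semitones makes it Gb3.
F3: an eleventh up reaches B, and 17 semitones makes it Bb4.
A perfect eleventh up from E#4 gives A#5.
A perfect eleventh up from D#5 gives G#6.
Cb4 up a perfect eleventh is Fb5.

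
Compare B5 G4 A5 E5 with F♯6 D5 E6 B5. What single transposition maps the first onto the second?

up a perfect fifth

From B5 to F#6 is 5 letter names — a fifth of some quality.
B5 to F#6 is 7 semitones, which makes it a perfect fifth; the second version is higher, so the direction is up.
Checking another pair — E5 → B5 — gives the same interval.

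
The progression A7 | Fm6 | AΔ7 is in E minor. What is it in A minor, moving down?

D7 Bbm6 DΔ7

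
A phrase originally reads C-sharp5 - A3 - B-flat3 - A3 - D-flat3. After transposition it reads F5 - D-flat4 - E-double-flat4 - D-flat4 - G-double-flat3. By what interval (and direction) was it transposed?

up a diminished fourth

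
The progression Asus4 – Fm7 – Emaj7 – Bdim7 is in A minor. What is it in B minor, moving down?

Bsus4 Gm7 F#maj7 C#dim7

A minor down to B minor is a minor seventh; each chord root moves by that interval while the quality stays the same.
Asus4: root A down a minor seventh → B, giving Bsus4.
Fm7: root F down a minor seventh → G, giving Gm7.
Emaj7: root E down a minor seventh → F#, giving F#maj7.
Bdim7: root B down a minor seventh → C#, giving C#dim7.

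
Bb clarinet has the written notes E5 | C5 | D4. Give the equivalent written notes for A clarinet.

F5 Db5 Eb4

First find concert pitch: the Bb clarinet sounds a major second below written, so E5 C5 D4 sounds D5 Bb4 C4.
Then write for A clarinet: it sounds a minor third below written, so the part must be a minor third above concert.
D5 → F5
Bb4 → Db5
C4 → Eb4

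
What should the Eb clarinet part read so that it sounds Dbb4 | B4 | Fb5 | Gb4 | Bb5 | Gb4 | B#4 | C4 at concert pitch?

The Eb clarinet sounds a minor third above written, so the written part must be a minor third below concert — transpose each note down.
Dbb4 → Bbb3
B4 → G#4
Fb5 → Db5
Gb4 → Eb4
Bb5 → G5
Gb4 → Eb4
B#4 → G##4
C4 → A3

Bbb3 G#4 Db5 Eb4 G5 Eb4 G##4 A3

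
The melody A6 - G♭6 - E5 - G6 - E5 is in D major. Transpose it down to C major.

G6 Fb6 D5 F6 D5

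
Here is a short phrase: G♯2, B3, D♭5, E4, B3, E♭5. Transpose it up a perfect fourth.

C#3 E4 Gb5 A4 E4 Ab5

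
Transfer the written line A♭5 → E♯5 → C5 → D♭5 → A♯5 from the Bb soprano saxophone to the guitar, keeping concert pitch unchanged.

Gb6 D#6 Bb5 Cb6 G#6

First find concert pitch: the Bb soprano saxophone sounds a major second below written, so A♭5 E♯5 C5 D♭5 A♯5 sounds Gb5 D#5 Bb4 Cb5 G#5.
Then write for guitar: it sounds a perfect octave below written, so the part must be a perfect octave above concert.
Gb5 → Gb6
D#5 → D#6
Bb4 → Bb5
Cb5 → Cb6
G#5 → G#6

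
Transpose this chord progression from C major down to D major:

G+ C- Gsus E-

C major down to D major is a minor seventh; each chord root moves by that interval while the quality stays the same.
G+: root G down a minor seventh → A, giving A+.
C-: root C down a minor seventh → D, giving D-.
Gsus: root G down a minor seventh → A, giving Asus.
E-: root E down a minor seventh → F#, giving F#-.

A+ D- Asus F#-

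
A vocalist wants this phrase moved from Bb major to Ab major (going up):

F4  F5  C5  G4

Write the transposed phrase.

From Bb up to Ab is a minor seventh; apply that to each pitch.
F4 becomes Eb5
F5 becomes Eb6
C5 becomes Bb5
G4 becomes F5

Eb5 Eb6 Bb5 F5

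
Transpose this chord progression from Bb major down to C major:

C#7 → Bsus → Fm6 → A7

Bb major down to C major is a minor seventh; each chord root moves by that interval while the quality stays the same.
C#7: root C# down a minor seventh → D#, giving D#7.
Bsus: root B down a minor seventh → C#, giving C#sus.
Fm6: root F down a minor seventh → G, giving Gm6.
A7: root A down a minor seventh → B, giving B7.

D#7 C#sus Gm6 B7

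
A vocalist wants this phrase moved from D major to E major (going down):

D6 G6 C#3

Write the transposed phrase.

From D down to E is a minor seventh; apply that to each pitch.
D6 -> E5
G6 -> A5
C#3 -> D#2

E5 A5 D#2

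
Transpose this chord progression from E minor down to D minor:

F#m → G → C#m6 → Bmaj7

Em F Bm6 Amaj7

E minor down to D minor is a major second; each chord root moves by that interval while the quality stays the same.
F#m: root F# down a major second → E, giving Em.
G: root G down a major second → F, giving F.
C#m6: root C# down a major second → B, giving Bm6.
Bmaj7: root B down a major second → A, giving Amaj7.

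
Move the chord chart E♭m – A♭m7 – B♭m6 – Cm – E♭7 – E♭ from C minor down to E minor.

Gm Cm7 Dm6 Em G7 G

C minor down to E minor is a minor sixth; each chord root moves by that interval while the quality stays the same.
E♭m: root E♭ down a minor sixth → G, giving Gm.
A♭m7: root A♭ down a minor sixth → C, giving Cm7.
B♭m6: root B♭ down a minor sixth → D, giving Dm6.
Cm: root C down a minor sixth → E, giving Em.
E♭7: root E♭ down a minor sixth → G, giving G7.
E♭: root E♭ down a minor sixth → G, giving G.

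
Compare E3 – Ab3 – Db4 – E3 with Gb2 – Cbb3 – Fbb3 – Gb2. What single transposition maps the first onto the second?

down an augmented sixth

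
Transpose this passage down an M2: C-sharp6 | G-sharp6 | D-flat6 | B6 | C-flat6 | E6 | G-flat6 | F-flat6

B5 F#6 Cb6 A6 Bbb5 D6 Fb6 Ebb6

A major second down from C#6 gives B5.
G#6 down a major second is F#6.
Db6: a second down reaches C, and 2 semitones makes it Cb6.
B6: a second down reaches A, and 2 semitones makes it A6.
Cb6: a second down reaches B, and 2 semitones makes it Bbb5.
A major second down from E6 gives D6.
Gb6 down a major second is Fb6.
A major second down from Fb6 gives Ebb6.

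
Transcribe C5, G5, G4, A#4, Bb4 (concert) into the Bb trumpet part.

The Bb trumpet sounds a major second below written, so the written part must be a major second above concert — transpose each note up.
C5 -> D5
G5 -> A5
G4 -> A4
A#4 -> B#4
Bb4 -> C5

D5 A5 A4 B#4 C5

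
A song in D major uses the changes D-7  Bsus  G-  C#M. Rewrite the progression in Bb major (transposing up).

Bb-7 Gsus Eb- AM

D major up to Bb major is a minor sixth; each chord root moves by that interval while the quality stays the same.
D-7: root D up a minor sixth → Bb, giving Bb-7.
Bsus: root B up a minor sixth → G, giving Gsus.
G-: root G up a minor sixth → Eb, giving Eb-.
C#M: root C# up a minor sixth → A, giving AM.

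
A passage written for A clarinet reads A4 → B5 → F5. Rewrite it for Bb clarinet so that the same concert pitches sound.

G#4 A#5 E5

First find concert pitch: the A clarinet sounds a minor third below written, so A4 B5 F5 sounds F#4 G#5 D5.
Then write for Bb clarinet: it sounds a major second below written, so the part must be a major second above concert.
F#4 → G#4
G#5 → A#5
D5 → E5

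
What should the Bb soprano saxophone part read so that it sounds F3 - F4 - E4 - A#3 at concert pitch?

The Bb soprano saxophone sounds a major second below written, so the written part must be a major second above concert — transpose each note up.
F3 -> G3
F4 -> G4
E4 -> F#4
A#3 -> B#3

G3 G4 F#4 B#3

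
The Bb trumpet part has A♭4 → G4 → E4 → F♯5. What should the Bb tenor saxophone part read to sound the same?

First find concert pitch: the Bb trumpet sounds a major second below written, so A♭4 G4 E4 F♯5 sounds Gb4 F4 D4 E5.
Then write for Bb tenor saxophone: it sounds a major ninth below written, so the part must be a major ninth above concert.
Gb4 → Ab5
F4 → G5
D4 → E5
E5 → F#6

Ab5 G5 E5 F#6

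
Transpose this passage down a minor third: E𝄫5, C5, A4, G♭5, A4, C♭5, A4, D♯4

Cb5 A4 F#4 Eb5 F#4 Ab4 F#4 B#3

Ebb5 -> Cb5
C5 -> A4
A4 -> F#4
Gb5 -> Eb5
A4 -> F#4
Cb5 -> Ab4
A4 -> F#4
D#4 -> B#3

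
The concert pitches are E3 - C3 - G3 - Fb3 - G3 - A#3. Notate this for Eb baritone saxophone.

C#5 A4 E5 Db5 E5 F##5

The Eb baritone saxophone sounds a major thirteenth below written, so the written part must be a major thirteenth above concert — transpose each note up.
E3 gives C#5
C3 gives A4
G3 gives E5
Fb3 gives Db5
G3 gives E5
A#3 gives F##5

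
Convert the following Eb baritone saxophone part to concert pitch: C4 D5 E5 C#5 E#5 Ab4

Written C4 on the Eb baritone saxophone sounds as Eb2, a major thirteenth lower; apply that shift to every note.
C4 to Eb2
D5 to F3
E5 to G3
C#5 to E3
E#5 to G#3
Ab4 to Cb3

Eb2 F3 G3 E3 G#3 Cb3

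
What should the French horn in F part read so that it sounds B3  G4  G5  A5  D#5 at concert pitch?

F#4 D5 D6 E6 A#5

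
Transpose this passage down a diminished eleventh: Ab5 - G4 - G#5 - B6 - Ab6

E4 D#3 D##4 F##5 E5

Ab5 → E4
G4 → D#3
G#5 → D##4
B6 → F##5
Ab6 → E5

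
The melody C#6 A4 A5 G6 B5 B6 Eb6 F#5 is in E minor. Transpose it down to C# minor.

A#5 F#4 F#5 E6 G#5 G#6 C6 D#5

From E down to C# is a minor third; apply that to each pitch.
C#6 becomes A#5
A4 becomes F#4
A5 becomes F#5
G6 becomes E6
B5 becomes G#5
B6 becomes G#6
Eb6 becomes C6
F#5 becomes D#5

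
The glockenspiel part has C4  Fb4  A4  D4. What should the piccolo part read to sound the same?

C5 Fb5 A5 D5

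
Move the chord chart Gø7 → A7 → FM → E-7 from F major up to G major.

F major up to G major is a major second; each chord root moves by that interval while the quality stays the same.
Gø7: root G up a major second → A, giving Aø7.
A7: root A up a major second → B, giving B7.
FM: root F up a major second → G, giving GM.
E-7: root E up a major second → F#, giving F#-7.

Aø7 B7 GM F#-7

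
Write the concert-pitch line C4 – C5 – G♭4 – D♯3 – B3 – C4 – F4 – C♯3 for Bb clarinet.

D4 D5 Ab4 E#3 C#4 D4 G4 D#3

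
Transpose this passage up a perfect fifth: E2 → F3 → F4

B2 C4 C5

E2 to B2
F3 to C4
F4 to C5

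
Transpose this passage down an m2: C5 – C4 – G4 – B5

B4 B3 F#4 A#5

C5 becomes B4
C4 becomes B3
G4 becomes F#4
B5 becomes A#5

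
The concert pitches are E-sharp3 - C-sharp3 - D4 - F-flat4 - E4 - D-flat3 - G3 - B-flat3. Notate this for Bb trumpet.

F##3 D#3 E4 Gb4 F#4 Eb3 A3 C4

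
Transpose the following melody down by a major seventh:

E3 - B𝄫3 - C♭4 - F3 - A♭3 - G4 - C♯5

F2 Cbb3 Dbb3 Gb2 Bbb2 Ab3 D4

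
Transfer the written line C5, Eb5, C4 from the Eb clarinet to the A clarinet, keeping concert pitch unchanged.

First find concert pitch: the Eb clarinet sounds a minor third above written, so C5 Eb5 C4 sounds Eb5 Gb5 Eb4.
Then write for A clarinet: it sounds a minor third below written, so the part must be a minor third above concert.
Eb5 → Gb5
Gb5 → Bbb5
Eb4 → Gb4

Gb5 Bbb5 Gb4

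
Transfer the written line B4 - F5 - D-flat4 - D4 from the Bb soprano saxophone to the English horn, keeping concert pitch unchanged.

E5 Bb5 Gb4 G4

First find concert pitch: the Bb soprano saxophone sounds a major second below written, so B4 F5 D-flat4 D4 sounds A4 Eb5 Cb4 C4.
Then write for English horn: it sounds a perfect fifth below written, so the part must be a perfect fifth above concert.
A4 → E5
Eb5 → Bb5
Cb4 → Gb4
C4 → G4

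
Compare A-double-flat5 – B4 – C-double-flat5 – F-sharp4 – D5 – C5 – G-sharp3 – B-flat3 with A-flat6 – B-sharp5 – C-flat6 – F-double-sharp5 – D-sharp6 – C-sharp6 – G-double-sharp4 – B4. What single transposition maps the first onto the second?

up an augmented octave

Take the first pair: Abb5 → Ab6. A to A spans 8 letter names, so the interval is some kind of octave.
Abb5 to Ab6 is 13 semitones, which makes it an augmented octave; the second version is higher, so the direction is up.
Checking another pair — Bb3 → B4 — gives the same interval.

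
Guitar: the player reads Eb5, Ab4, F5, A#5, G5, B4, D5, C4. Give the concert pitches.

Written C4 on the guitar sounds as C3, a perfect octave lower; apply that shift to every note.
Eb5 gives Eb4
Ab4 gives Ab3
F5 gives F4
A#5 gives A#4
G5 gives G4
B4 gives B3
D5 gives D4
C4 gives C3

Eb4 Ab3 F4 A#4 G4 B3 D4 C3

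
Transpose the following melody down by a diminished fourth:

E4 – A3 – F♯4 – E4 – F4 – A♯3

E4 down a diminished fourth is B#3.
A3 down a diminished fourth is E#3.
A diminished fourth down from F#4 gives C##4.
E4: a fourth down reaches B, and 4 semitones makes it B#3.
F4: a fourth down reaches C, and 4 semitones makes it C#4.
A diminished fourth down from A#3 gives E##3.

B#3 E#3 C##4 B#3 C#4 E##3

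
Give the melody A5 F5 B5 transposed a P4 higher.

D6 Bb5 E6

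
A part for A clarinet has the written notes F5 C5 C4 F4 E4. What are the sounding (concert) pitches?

D5 A4 A3 D4 C#4

The A clarinet sounds a minor third below written, so transpose each written note down a minor third.
F5 to D5
C5 to A4
C4 to A3
F4 to D4
E4 to C#4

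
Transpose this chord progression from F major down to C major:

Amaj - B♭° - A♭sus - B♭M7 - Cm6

F major down to C major is a perfect fourth; each chord root moves by that interval while the quality stays the same.
Amaj: root A down a perfect fourth → E, giving Emaj.
B♭°: root B♭ down a perfect fourth → F, giving F°.
A♭sus: root A♭ down a perfect fourth → Eb, giving Ebsus.
B♭M7: root B♭ down a perfect fourth → F, giving FM7.
Cm6: root C down a perfect fourth → G, giving Gm6.

Emaj F° Ebsus FM7 Gm6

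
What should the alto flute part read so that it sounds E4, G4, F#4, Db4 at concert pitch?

A4 C5 B4 Gb4

The alto flute sounds a perfect fourth below written, so the written part must be a perfect fourth above concert — transpose each note up.
E4 gives A4
G4 gives C5
F#4 gives B4
Db4 gives Gb4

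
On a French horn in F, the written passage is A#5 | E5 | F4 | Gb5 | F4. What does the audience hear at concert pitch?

D#5 A4 Bb3 Cb5 Bb3

The French horn in F sounds a perfect fifth below written, so transpose each written note down a perfect fifth.
A#5 → D#5
E5 → A4
F4 → Bb3
Gb5 → Cb5
F4 → Bb3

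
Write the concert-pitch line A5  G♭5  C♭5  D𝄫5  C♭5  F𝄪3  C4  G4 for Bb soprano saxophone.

B5 Ab5 Db5 Ebb5 Db5 G##3 D4 A4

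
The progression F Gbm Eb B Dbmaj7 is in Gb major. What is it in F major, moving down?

Gb major down to F major is a minor second; each chord root moves by that interval while the quality stays the same.
F: root F down a minor second → E, giving E.
Gbm: root Gb down a minor second → F, giving Fm.
Eb: root Eb down a minor second → D, giving D.
B: root B down a minor second → A#, giving A#.
Dbmaj7: root Db down a minor second → C, giving Cmaj7.

E Fm D A# Cmaj7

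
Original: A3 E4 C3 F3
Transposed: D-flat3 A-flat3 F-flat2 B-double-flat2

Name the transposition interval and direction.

down an augmented fifth

From A3 to Db3 is 5 letter names — a fifth of some quality.
Db3 to A3 is 8 semitones, which makes it an augmented fifth; the second version is lower, so the direction is down.
Checking another pair — F3 → Bbb2 — gives the same interval.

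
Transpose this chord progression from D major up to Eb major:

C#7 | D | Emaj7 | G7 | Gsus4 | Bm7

D7 Eb Fmaj7 Ab7 Absus4 Cm7

D major up to Eb major is a minor second; each chord root moves by that interval while the quality stays the same.
C#7: root C# up a minor second → D, giving D7.
D: root D up a minor second → Eb, giving Eb.
Emaj7: root E up a minor second → F, giving Fmaj7.
G7: root G up a minor second → Ab, giving Ab7.
Gsus4: root G up a minor second → Ab, giving Absus4.
Bm7: root B up a minor second → C, giving Cm7.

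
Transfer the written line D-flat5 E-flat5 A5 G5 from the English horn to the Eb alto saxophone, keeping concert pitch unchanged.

Eb5 F5 B5 A5

First find concert pitch: the English horn sounds a perfect fifth below written, so D-flat5 E-flat5 A5 G5 sounds Gb4 Ab4 D5 C5.
Then write for Eb alto saxophone: it sounds a major sixth below written, so the part must be a major sixth above concert.
Gb4 → Eb5
Ab4 → F5
D5 → B5
C5 → A5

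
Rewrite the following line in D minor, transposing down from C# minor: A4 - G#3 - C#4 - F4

Bb3 A2 D3 Gb3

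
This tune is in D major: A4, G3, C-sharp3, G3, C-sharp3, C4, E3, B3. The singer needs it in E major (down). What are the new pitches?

B3 A2 D#2 A2 D#2 D3 F#2 C#3

D major to E major down is a minor seventh, so every note moves down by that interval.
A4 -> B3
G3 -> A2
C#3 -> D#2
G3 -> A2
C#3 -> D#2
C4 -> D3
E3 -> F#2
B3 -> C#3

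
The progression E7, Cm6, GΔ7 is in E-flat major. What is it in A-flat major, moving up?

A7 Fm6 CΔ7

E-flat major up to A-flat major is a perfect fourth; each chord root moves by that interval while the quality stays the same.
E7: root E up a perfect fourth → A, giving A7.
Cm6: root C up a perfect fourth → F, giving Fm6.
GΔ7: root G up a perfect fourth → C, giving CΔ7.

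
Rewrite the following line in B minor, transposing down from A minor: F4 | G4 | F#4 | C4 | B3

G3 A3 G#3 D3 C#3

A minor to B minor down is a minor seventh, so every note moves down by that interval.
F4 to G3
G4 to A3
F#4 to G#3
C4 to D3
B3 to C#3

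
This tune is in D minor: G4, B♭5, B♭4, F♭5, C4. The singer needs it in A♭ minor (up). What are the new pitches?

Db5 Fb6 Fb5 Cbb6 Gb4

From D up to A♭ is a diminished fifth; apply that to each pitch.
G4 to Db5
Bb5 to Fb6
Bb4 to Fb5
Fb5 to Cbb6
C4 to Gb4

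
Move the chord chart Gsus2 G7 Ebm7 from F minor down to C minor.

F minor down to C minor is a perfect fourth; each chord root moves by that interval while the quality stays the same.
Gsus2: root G down a perfect fourth → D, giving Dsus2.
G7: root G down a perfect fourth → D, giving D7.
Ebm7: root Eb down a perfect fourth → Bb, giving Bbm7.

Dsus2 D7 Bbm7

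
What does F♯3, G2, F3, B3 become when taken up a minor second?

F#3 to G3
G2 to Ab2
F3 to Gb3
B3 to C4

G3 Ab2 Gb3 C4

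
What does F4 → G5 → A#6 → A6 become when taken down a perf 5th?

Bb3 C5 D#6 D6

F4 down a perfect fifth is Bb3.
G5 down a perfect fifth is C5.
A#6 down a perfect fifth is D#6.
A6 down a perfect fifth is D6.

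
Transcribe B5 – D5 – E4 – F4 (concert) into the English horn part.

The English horn sounds a perfect fifth below written, so the written part must be a perfect fifth above concert — transpose each note up.
B5 -> F#6
D5 -> A5
E4 -> B4
F4 -> C5

F#6 A5 B4 C5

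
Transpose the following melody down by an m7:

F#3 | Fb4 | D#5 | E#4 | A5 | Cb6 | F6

F#3 -> G#2
Fb4 -> Gb3
D#5 -> E#4
E#4 -> F##3
A5 -> B4
Cb6 -> Db5
F6 -> G5

G#2 Gb3 E#4 F##3 B4 Db5 G5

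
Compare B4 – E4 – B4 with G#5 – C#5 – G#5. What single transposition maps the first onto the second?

From B4 to G#5 is 6 letter names — a sixth of some quality.
B4 to G#5 is 9 semitones, which makes it a major sixth; the second version is higher, so the direction is up.
Checking another pair — B4 → G#5 — gives the same interval.

up a major sixth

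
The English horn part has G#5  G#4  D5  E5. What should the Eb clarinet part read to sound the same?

A#4 A#3 E4 F#4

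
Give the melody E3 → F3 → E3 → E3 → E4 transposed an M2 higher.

F#3 G3 F#3 F#3 F#4

E3 becomes F#3
F3 becomes G3
E3 becomes F#3
E3 becomes F#3
E4 becomes F#4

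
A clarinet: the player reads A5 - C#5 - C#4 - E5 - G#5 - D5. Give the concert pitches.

The A clarinet sounds a minor third below written, so transpose each written note down a minor third.
A5 -> F#5
C#5 -> A#4
C#4 -> A#3
E5 -> C#5
G#5 -> E#5
D5 -> B4

F#5 A#4 A#3 C#5 E#5 B4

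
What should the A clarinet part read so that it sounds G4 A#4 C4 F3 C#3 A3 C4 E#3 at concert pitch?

Bb4 C#5 Eb4 Ab3 E3 C4 Eb4 G#3

The A clarinet sounds a minor third below written, so the written part must be a minor third above concert — transpose each note up.
G4 -> Bb4
A#4 -> C#5
C4 -> Eb4
F3 -> Ab3
C#3 -> E3
A3 -> C4
C4 -> Eb4
E#3 -> G#3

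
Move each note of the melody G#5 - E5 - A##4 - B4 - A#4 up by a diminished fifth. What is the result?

D6 Bb5 E#5 F5 E5

G#5 gives D6
E5 gives Bb5
A##4 gives E#5
B4 gives F5
A#4 gives E5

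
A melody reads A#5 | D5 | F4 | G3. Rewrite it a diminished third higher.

C6 Fb5 Abb4 Bbb3

A#5 becomes C6
D5 becomes Fb5
F4 becomes Abb4
G3 becomes Bbb3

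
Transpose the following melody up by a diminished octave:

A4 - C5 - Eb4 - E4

A4 to Ab5
C5 to Cb6
Eb4 to Ebb5
E4 to Eb5

Ab5 Cb6 Ebb5 Eb5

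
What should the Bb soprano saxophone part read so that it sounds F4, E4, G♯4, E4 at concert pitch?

The Bb soprano saxophone sounds a major second below written, so the written part must be a major second above concert — transpose each note up.
F4 to G4
E4 to F#4
G#4 to A#4
E4 to F#4

G4 F#4 A#4 F#4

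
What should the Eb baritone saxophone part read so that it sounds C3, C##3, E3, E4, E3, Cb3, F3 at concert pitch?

A4 A##4 C#5 C#6 C#5 Ab4 D5

Written C4 sounds as Eb2 on the Eb baritone saxophone, so concert pitches are written a major thirteenth up.
C3 gives A4
C##3 gives A##4
E3 gives C#5
E4 gives C#6
E3 gives C#5
Cb3 gives Ab4
F3 gives D5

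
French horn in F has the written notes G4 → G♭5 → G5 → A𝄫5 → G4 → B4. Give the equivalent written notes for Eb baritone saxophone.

A5 Ab6 A6 Bbb6 A5 C#6

First find concert pitch: the French horn in F sounds a perfect fifth below written, so G4 G♭5 G5 A𝄫5 G4 B4 sounds C4 Cb5 C5 Dbb5 C4 E4.
Then write for Eb baritone saxophone: it sounds a major thirteenth below written, so the part must be a major thirteenth above concert.
C4 → A5
Cb5 → Ab6
C5 → A6
Dbb5 → Bbb6
C4 → A5
E4 → C#6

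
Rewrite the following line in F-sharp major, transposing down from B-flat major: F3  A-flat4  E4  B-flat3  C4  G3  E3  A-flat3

C#3 E4 B#3 F#3 G#3 D#3 B#2 E3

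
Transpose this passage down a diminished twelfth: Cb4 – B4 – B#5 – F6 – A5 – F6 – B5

Cb4 to F2
B4 to E#3
B#5 to E##4
F6 to B4
A5 to D#4
F6 to B4
B5 to E#4

F2 E#3 E##4 B4 D#4 B4 E#4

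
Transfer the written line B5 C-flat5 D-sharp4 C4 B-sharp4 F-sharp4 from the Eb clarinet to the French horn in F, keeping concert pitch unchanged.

First find concert pitch: the Eb clarinet sounds a minor third above written, so B5 C-flat5 D-sharp4 C4 B-sharp4 F-sharp4 sounds D6 Ebb5 F#4 Eb4 D#5 A4.
Then write for French horn in F: it sounds a perfect fifth below written, so the part must be a perfect fifth above concert.
D6 → A6
Ebb5 → Bbb5
F#4 → C#5
Eb4 → Bb4
D#5 → A#5
A4 → E5

A6 Bbb5 C#5 Bb4 A#5 E5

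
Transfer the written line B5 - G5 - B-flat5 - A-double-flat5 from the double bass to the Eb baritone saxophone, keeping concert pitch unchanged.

First find concert pitch: the double bass sounds a perfect octave below written, so B5 G5 B-flat5 A-double-flat5 sounds B4 G4 Bb4 Abb4.
Then write for Eb baritone saxophone: it sounds a major thirteenth below written, so the part must be a major thirteenth above concert.
B4 → G#6
G4 → E6
Bb4 → G6
Abb4 → Fb6

G#6 E6 G6 Fb6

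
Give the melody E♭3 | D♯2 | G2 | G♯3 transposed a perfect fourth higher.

Eb3 becomes Ab3
D#2 becomes G#2
G2 becomes C3
G#3 becomes C#4

Ab3 G#2 C3 C#4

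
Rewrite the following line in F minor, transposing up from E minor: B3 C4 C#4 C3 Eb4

C4 Db4 D4 Db3 Fb4

From E up to F is a minor second; apply that to each pitch.
B3 -> C4
C4 -> Db4
C#4 -> D4
C3 -> Db3
Eb4 -> Fb4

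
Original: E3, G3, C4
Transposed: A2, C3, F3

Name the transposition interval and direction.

From E3 to A2 is 5 letter names — a fifth of some quality.
A2 to E3 is 7 semitones, which makes it a perfect fifth; the second version is lower, so the direction is down.
Checking another pair — C4 → F3 — gives the same interval.

down a perfect fifth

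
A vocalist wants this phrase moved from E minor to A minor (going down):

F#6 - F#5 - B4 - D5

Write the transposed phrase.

E minor to A minor down is a perfect fifth, so every note moves down by that interval.
F#6 to B5
F#5 to B4
B4 to E4
D5 to G4

B5 B4 E4 G4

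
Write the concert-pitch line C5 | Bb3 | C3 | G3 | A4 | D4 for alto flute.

F5 Eb4 F3 C4 D5 G4

Written C4 sounds as G3 on the alto flute, so concert pitches are written a perfect fourth up.
C5 becomes F5
Bb3 becomes Eb4
C3 becomes F3
G3 becomes C4
A4 becomes D5
D4 becomes G4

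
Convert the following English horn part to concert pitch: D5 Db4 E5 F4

G4 Gb3 A4 Bb3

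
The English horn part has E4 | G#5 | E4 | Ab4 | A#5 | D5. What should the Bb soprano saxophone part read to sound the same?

First find concert pitch: the English horn sounds a perfect fifth below written, so E4 G#5 E4 Ab4 A#5 D5 sounds A3 C#5 A3 Db4 D#5 G4.
Then write for Bb soprano saxophone: it sounds a major second below written, so the part must be a major second above concert.
A3 → B3
C#5 → D#5
A3 → B3
Db4 → Eb4
D#5 → E#5
G4 → A4

B3 D#5 B3 Eb4 E#5 A4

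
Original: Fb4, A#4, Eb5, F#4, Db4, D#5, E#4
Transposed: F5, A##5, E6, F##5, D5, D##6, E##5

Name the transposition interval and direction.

up an augmented octave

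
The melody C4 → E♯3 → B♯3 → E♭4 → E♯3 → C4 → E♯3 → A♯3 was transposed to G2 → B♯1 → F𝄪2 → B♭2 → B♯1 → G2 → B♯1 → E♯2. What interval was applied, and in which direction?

down a perfect eleventh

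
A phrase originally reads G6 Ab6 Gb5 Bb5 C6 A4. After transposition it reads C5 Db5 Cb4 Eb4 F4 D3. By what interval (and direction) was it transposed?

down a perfect twelfth

Take the first pair: G6 → C5. G to C spans 12 letter names, so the interval is some kind of twelfth.
C5 to G6 is 19 semitones, which makes it a perfect twelfth; the second version is lower, so the direction is down.
Checking another pair — A4 → D3 — gives the same interval.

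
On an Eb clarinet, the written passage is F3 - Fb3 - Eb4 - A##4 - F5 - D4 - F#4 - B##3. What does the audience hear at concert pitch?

Ab3 Abb3 Gb4 C##5 Ab5 F4 A4 D##4

Written C4 on the Eb clarinet sounds as Eb4, a minor third higher; apply that shift to every note.
F3 gives Ab3
Fb3 gives Abb3
Eb4 gives Gb4
A##4 gives C##5
F5 gives Ab5
D4 gives F4
F#4 gives A4
B##3 gives D##4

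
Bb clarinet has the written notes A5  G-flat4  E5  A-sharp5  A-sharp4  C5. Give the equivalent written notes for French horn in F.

First find concert pitch: the Bb clarinet sounds a major second below written, so A5 G-flat4 E5 A-sharp5 A-sharp4 C5 sounds G5 Fb4 D5 G#5 G#4 Bb4.
Then write for French horn in F: it sounds a perfect fifth below written, so the part must be a perfect fifth above concert.
G5 → D6
Fb4 → Cb5
D5 → A5
G#5 → D#6
G#4 → D#5
Bb4 → F5

D6 Cb5 A5 D#6 D#5 F5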